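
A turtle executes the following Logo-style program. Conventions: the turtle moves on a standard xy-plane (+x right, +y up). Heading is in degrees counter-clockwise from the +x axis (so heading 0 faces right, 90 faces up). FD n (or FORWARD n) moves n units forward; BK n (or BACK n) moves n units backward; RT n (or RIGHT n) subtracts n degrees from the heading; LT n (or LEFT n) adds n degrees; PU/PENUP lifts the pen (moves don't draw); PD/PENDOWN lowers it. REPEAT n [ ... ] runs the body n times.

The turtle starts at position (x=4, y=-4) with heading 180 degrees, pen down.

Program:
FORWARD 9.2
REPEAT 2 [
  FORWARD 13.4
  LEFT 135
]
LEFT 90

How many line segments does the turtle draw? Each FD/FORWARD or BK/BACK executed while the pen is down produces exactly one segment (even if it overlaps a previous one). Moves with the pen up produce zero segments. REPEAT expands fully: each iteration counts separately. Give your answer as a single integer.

Executing turtle program step by step:
Start: pos=(4,-4), heading=180, pen down
FD 9.2: (4,-4) -> (-5.2,-4) [heading=180, draw]
REPEAT 2 [
  -- iteration 1/2 --
  FD 13.4: (-5.2,-4) -> (-18.6,-4) [heading=180, draw]
  LT 135: heading 180 -> 315
  -- iteration 2/2 --
  FD 13.4: (-18.6,-4) -> (-9.125,-13.475) [heading=315, draw]
  LT 135: heading 315 -> 90
]
LT 90: heading 90 -> 180
Final: pos=(-9.125,-13.475), heading=180, 3 segment(s) drawn
Segments drawn: 3

Answer: 3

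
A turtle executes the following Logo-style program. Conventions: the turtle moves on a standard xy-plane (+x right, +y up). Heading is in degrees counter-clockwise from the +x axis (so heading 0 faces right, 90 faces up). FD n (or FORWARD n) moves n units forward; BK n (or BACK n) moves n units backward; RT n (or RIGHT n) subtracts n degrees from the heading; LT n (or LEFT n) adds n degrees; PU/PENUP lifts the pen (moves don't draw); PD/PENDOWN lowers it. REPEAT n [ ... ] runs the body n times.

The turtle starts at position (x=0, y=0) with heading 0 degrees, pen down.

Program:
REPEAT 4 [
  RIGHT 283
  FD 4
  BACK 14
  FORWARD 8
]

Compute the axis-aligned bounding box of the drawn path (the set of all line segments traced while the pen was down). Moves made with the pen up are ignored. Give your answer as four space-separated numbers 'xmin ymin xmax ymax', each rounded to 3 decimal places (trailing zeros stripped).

Answer: -4.045 -9.744 8.538 6.609

Derivation:
Executing turtle program step by step:
Start: pos=(0,0), heading=0, pen down
REPEAT 4 [
  -- iteration 1/4 --
  RT 283: heading 0 -> 77
  FD 4: (0,0) -> (0.9,3.897) [heading=77, draw]
  BK 14: (0.9,3.897) -> (-2.25,-9.744) [heading=77, draw]
  FD 8: (-2.25,-9.744) -> (-0.45,-1.949) [heading=77, draw]
  -- iteration 2/4 --
  RT 283: heading 77 -> 154
  FD 4: (-0.45,-1.949) -> (-4.045,-0.195) [heading=154, draw]
  BK 14: (-4.045,-0.195) -> (8.538,-6.332) [heading=154, draw]
  FD 8: (8.538,-6.332) -> (1.348,-2.825) [heading=154, draw]
  -- iteration 3/4 --
  RT 283: heading 154 -> 231
  FD 4: (1.348,-2.825) -> (-1.17,-5.934) [heading=231, draw]
  BK 14: (-1.17,-5.934) -> (7.641,4.946) [heading=231, draw]
  FD 8: (7.641,4.946) -> (2.606,-1.271) [heading=231, draw]
  -- iteration 4/4 --
  RT 283: heading 231 -> 308
  FD 4: (2.606,-1.271) -> (5.069,-4.423) [heading=308, draw]
  BK 14: (5.069,-4.423) -> (-3.55,6.609) [heading=308, draw]
  FD 8: (-3.55,6.609) -> (1.375,0.305) [heading=308, draw]
]
Final: pos=(1.375,0.305), heading=308, 12 segment(s) drawn

Segment endpoints: x in {-4.045, -3.55, -2.25, -1.17, -0.45, 0, 0.9, 1.348, 1.375, 2.606, 5.069, 7.641, 8.538}, y in {-9.744, -6.332, -5.934, -4.423, -2.825, -1.949, -1.271, -0.195, 0, 0.305, 3.897, 4.946, 6.609}
xmin=-4.045, ymin=-9.744, xmax=8.538, ymax=6.609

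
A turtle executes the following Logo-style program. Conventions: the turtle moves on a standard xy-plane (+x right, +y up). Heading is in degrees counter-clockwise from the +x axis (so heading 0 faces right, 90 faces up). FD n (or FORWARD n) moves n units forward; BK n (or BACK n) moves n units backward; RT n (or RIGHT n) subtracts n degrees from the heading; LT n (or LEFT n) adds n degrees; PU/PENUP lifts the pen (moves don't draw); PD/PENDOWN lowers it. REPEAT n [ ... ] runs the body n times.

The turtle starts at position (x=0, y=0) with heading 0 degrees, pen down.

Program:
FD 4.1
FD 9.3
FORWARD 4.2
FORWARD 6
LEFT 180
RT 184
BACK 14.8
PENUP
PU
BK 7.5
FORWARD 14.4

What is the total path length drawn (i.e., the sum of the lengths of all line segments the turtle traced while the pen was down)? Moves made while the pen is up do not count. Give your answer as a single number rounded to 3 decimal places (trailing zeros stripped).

Answer: 38.4

Derivation:
Executing turtle program step by step:
Start: pos=(0,0), heading=0, pen down
FD 4.1: (0,0) -> (4.1,0) [heading=0, draw]
FD 9.3: (4.1,0) -> (13.4,0) [heading=0, draw]
FD 4.2: (13.4,0) -> (17.6,0) [heading=0, draw]
FD 6: (17.6,0) -> (23.6,0) [heading=0, draw]
LT 180: heading 0 -> 180
RT 184: heading 180 -> 356
BK 14.8: (23.6,0) -> (8.836,1.032) [heading=356, draw]
PU: pen up
PU: pen up
BK 7.5: (8.836,1.032) -> (1.354,1.556) [heading=356, move]
FD 14.4: (1.354,1.556) -> (15.719,0.551) [heading=356, move]
Final: pos=(15.719,0.551), heading=356, 5 segment(s) drawn

Segment lengths:
  seg 1: (0,0) -> (4.1,0), length = 4.1
  seg 2: (4.1,0) -> (13.4,0), length = 9.3
  seg 3: (13.4,0) -> (17.6,0), length = 4.2
  seg 4: (17.6,0) -> (23.6,0), length = 6
  seg 5: (23.6,0) -> (8.836,1.032), length = 14.8
Total = 38.4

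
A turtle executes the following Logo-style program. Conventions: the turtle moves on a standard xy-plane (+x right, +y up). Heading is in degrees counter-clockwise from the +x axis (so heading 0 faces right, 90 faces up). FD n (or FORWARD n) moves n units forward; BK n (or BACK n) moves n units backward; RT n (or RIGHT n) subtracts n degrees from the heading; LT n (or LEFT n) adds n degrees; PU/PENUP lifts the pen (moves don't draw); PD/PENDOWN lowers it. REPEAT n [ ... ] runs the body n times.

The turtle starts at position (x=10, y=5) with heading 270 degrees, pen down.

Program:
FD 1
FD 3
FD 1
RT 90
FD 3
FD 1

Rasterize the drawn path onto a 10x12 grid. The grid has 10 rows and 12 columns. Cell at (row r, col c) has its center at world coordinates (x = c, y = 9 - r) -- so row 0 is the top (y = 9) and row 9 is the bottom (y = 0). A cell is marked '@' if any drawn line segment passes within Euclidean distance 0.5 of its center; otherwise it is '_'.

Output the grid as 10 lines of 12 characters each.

Segment 0: (10,5) -> (10,4)
Segment 1: (10,4) -> (10,1)
Segment 2: (10,1) -> (10,0)
Segment 3: (10,0) -> (7,0)
Segment 4: (7,0) -> (6,0)

Answer: ____________
____________
____________
____________
__________@_
__________@_
__________@_
__________@_
__________@_
______@@@@@_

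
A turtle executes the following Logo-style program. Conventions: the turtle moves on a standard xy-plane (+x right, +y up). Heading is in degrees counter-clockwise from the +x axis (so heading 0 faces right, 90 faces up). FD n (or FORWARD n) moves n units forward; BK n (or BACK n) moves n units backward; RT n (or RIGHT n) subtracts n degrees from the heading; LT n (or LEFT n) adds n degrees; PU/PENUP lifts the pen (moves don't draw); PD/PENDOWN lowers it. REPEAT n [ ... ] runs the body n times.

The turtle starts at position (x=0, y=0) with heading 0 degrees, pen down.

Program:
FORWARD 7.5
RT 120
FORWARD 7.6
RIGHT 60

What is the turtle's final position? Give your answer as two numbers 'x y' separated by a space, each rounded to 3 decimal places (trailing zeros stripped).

Executing turtle program step by step:
Start: pos=(0,0), heading=0, pen down
FD 7.5: (0,0) -> (7.5,0) [heading=0, draw]
RT 120: heading 0 -> 240
FD 7.6: (7.5,0) -> (3.7,-6.582) [heading=240, draw]
RT 60: heading 240 -> 180
Final: pos=(3.7,-6.582), heading=180, 2 segment(s) drawn

Answer: 3.7 -6.582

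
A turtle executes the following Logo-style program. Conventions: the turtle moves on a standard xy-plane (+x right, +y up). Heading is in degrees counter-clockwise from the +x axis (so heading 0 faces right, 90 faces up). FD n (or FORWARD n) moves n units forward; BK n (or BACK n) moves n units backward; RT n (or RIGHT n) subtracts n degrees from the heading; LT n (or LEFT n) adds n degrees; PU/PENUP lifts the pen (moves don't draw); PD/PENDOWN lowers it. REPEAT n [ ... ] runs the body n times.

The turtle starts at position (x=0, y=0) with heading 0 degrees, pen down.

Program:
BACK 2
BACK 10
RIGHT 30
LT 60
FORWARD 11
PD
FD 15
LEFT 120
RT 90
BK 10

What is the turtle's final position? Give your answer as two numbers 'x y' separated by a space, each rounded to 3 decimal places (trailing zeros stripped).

Executing turtle program step by step:
Start: pos=(0,0), heading=0, pen down
BK 2: (0,0) -> (-2,0) [heading=0, draw]
BK 10: (-2,0) -> (-12,0) [heading=0, draw]
RT 30: heading 0 -> 330
LT 60: heading 330 -> 30
FD 11: (-12,0) -> (-2.474,5.5) [heading=30, draw]
PD: pen down
FD 15: (-2.474,5.5) -> (10.517,13) [heading=30, draw]
LT 120: heading 30 -> 150
RT 90: heading 150 -> 60
BK 10: (10.517,13) -> (5.517,4.34) [heading=60, draw]
Final: pos=(5.517,4.34), heading=60, 5 segment(s) drawn

Answer: 5.517 4.34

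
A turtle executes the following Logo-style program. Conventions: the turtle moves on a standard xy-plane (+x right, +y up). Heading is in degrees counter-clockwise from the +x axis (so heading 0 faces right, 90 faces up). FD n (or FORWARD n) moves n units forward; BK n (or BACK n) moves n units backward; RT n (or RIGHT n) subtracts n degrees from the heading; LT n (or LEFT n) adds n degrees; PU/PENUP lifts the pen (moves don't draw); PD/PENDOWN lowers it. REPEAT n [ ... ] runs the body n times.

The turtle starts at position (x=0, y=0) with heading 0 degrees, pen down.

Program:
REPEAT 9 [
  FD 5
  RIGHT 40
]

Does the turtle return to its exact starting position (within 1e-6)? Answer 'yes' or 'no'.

Answer: yes

Derivation:
Executing turtle program step by step:
Start: pos=(0,0), heading=0, pen down
REPEAT 9 [
  -- iteration 1/9 --
  FD 5: (0,0) -> (5,0) [heading=0, draw]
  RT 40: heading 0 -> 320
  -- iteration 2/9 --
  FD 5: (5,0) -> (8.83,-3.214) [heading=320, draw]
  RT 40: heading 320 -> 280
  -- iteration 3/9 --
  FD 5: (8.83,-3.214) -> (9.698,-8.138) [heading=280, draw]
  RT 40: heading 280 -> 240
  -- iteration 4/9 --
  FD 5: (9.698,-8.138) -> (7.198,-12.468) [heading=240, draw]
  RT 40: heading 240 -> 200
  -- iteration 5/9 --
  FD 5: (7.198,-12.468) -> (2.5,-14.178) [heading=200, draw]
  RT 40: heading 200 -> 160
  -- iteration 6/9 --
  FD 5: (2.5,-14.178) -> (-2.198,-12.468) [heading=160, draw]
  RT 40: heading 160 -> 120
  -- iteration 7/9 --
  FD 5: (-2.198,-12.468) -> (-4.698,-8.138) [heading=120, draw]
  RT 40: heading 120 -> 80
  -- iteration 8/9 --
  FD 5: (-4.698,-8.138) -> (-3.83,-3.214) [heading=80, draw]
  RT 40: heading 80 -> 40
  -- iteration 9/9 --
  FD 5: (-3.83,-3.214) -> (0,0) [heading=40, draw]
  RT 40: heading 40 -> 0
]
Final: pos=(0,0), heading=0, 9 segment(s) drawn

Start position: (0, 0)
Final position: (0, 0)
Distance = 0; < 1e-6 -> CLOSED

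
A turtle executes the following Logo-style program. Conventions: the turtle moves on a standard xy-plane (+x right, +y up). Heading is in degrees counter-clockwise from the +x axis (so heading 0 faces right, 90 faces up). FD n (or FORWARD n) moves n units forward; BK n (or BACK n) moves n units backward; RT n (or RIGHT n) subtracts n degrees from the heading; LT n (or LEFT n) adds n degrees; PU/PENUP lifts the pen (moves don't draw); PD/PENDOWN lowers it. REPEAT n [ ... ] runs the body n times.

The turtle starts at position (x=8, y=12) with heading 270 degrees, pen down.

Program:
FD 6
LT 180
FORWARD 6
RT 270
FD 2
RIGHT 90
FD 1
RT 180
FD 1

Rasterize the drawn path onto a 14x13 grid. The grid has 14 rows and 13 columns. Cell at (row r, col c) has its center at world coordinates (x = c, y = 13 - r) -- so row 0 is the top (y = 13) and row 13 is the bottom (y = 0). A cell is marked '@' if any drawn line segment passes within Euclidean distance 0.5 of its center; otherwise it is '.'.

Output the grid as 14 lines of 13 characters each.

Answer: ......@......
......@@@....
........@....
........@....
........@....
........@....
........@....
........@....
.............
.............
.............
.............
.............
.............

Derivation:
Segment 0: (8,12) -> (8,6)
Segment 1: (8,6) -> (8,12)
Segment 2: (8,12) -> (6,12)
Segment 3: (6,12) -> (6,13)
Segment 4: (6,13) -> (6,12)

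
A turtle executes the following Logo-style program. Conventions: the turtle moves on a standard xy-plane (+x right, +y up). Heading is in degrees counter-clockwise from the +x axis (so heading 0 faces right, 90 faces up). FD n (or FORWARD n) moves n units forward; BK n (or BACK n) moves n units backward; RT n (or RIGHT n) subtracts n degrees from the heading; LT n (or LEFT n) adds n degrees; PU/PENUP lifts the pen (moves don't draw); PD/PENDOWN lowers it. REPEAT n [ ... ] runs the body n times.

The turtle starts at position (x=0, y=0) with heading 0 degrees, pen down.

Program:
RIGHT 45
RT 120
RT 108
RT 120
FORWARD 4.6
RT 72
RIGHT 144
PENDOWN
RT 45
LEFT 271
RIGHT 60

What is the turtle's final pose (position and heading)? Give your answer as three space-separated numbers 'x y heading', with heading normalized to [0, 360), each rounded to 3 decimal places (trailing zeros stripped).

Executing turtle program step by step:
Start: pos=(0,0), heading=0, pen down
RT 45: heading 0 -> 315
RT 120: heading 315 -> 195
RT 108: heading 195 -> 87
RT 120: heading 87 -> 327
FD 4.6: (0,0) -> (3.858,-2.505) [heading=327, draw]
RT 72: heading 327 -> 255
RT 144: heading 255 -> 111
PD: pen down
RT 45: heading 111 -> 66
LT 271: heading 66 -> 337
RT 60: heading 337 -> 277
Final: pos=(3.858,-2.505), heading=277, 1 segment(s) drawn

Answer: 3.858 -2.505 277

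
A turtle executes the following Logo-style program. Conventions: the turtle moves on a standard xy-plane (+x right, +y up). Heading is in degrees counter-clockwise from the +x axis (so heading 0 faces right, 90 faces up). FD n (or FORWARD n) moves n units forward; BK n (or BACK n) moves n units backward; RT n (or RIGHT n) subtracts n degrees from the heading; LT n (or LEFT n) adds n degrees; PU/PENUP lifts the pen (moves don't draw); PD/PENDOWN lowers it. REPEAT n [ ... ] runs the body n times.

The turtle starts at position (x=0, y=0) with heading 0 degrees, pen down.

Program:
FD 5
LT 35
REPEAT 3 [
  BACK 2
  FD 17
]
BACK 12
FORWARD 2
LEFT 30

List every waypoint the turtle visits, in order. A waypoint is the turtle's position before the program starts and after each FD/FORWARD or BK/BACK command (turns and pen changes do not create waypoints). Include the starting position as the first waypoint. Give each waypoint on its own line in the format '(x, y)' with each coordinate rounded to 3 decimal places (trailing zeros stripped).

Executing turtle program step by step:
Start: pos=(0,0), heading=0, pen down
FD 5: (0,0) -> (5,0) [heading=0, draw]
LT 35: heading 0 -> 35
REPEAT 3 [
  -- iteration 1/3 --
  BK 2: (5,0) -> (3.362,-1.147) [heading=35, draw]
  FD 17: (3.362,-1.147) -> (17.287,8.604) [heading=35, draw]
  -- iteration 2/3 --
  BK 2: (17.287,8.604) -> (15.649,7.456) [heading=35, draw]
  FD 17: (15.649,7.456) -> (29.575,17.207) [heading=35, draw]
  -- iteration 3/3 --
  BK 2: (29.575,17.207) -> (27.936,16.06) [heading=35, draw]
  FD 17: (27.936,16.06) -> (41.862,25.811) [heading=35, draw]
]
BK 12: (41.862,25.811) -> (32.032,18.928) [heading=35, draw]
FD 2: (32.032,18.928) -> (33.67,20.075) [heading=35, draw]
LT 30: heading 35 -> 65
Final: pos=(33.67,20.075), heading=65, 9 segment(s) drawn
Waypoints (10 total):
(0, 0)
(5, 0)
(3.362, -1.147)
(17.287, 8.604)
(15.649, 7.456)
(29.575, 17.207)
(27.936, 16.06)
(41.862, 25.811)
(32.032, 18.928)
(33.67, 20.075)

Answer: (0, 0)
(5, 0)
(3.362, -1.147)
(17.287, 8.604)
(15.649, 7.456)
(29.575, 17.207)
(27.936, 16.06)
(41.862, 25.811)
(32.032, 18.928)
(33.67, 20.075)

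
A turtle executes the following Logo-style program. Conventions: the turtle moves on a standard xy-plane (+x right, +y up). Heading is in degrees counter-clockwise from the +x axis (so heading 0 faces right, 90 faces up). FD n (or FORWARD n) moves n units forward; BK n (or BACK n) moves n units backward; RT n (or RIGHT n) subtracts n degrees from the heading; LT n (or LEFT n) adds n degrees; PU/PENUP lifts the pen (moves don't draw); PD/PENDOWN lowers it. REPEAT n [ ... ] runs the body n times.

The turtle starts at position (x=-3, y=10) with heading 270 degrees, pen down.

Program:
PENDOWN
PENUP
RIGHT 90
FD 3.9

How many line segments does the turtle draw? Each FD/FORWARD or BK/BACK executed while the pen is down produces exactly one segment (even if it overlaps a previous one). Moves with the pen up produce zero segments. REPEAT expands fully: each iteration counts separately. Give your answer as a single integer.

Answer: 0

Derivation:
Executing turtle program step by step:
Start: pos=(-3,10), heading=270, pen down
PD: pen down
PU: pen up
RT 90: heading 270 -> 180
FD 3.9: (-3,10) -> (-6.9,10) [heading=180, move]
Final: pos=(-6.9,10), heading=180, 0 segment(s) drawn
Segments drawn: 0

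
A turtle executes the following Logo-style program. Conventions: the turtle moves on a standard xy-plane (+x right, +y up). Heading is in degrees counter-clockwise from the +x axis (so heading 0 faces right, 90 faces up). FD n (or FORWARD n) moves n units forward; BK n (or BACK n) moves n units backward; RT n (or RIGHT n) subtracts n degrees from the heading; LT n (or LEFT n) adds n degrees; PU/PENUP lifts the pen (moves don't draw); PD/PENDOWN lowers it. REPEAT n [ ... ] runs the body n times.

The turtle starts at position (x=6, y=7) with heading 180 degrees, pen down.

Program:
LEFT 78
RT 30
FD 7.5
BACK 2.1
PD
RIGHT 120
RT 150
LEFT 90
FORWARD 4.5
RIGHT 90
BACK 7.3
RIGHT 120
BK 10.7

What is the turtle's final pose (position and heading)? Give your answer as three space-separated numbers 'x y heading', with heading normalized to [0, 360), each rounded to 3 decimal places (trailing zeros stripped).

Answer: 10.149 14.522 198

Derivation:
Executing turtle program step by step:
Start: pos=(6,7), heading=180, pen down
LT 78: heading 180 -> 258
RT 30: heading 258 -> 228
FD 7.5: (6,7) -> (0.982,1.426) [heading=228, draw]
BK 2.1: (0.982,1.426) -> (2.387,2.987) [heading=228, draw]
PD: pen down
RT 120: heading 228 -> 108
RT 150: heading 108 -> 318
LT 90: heading 318 -> 48
FD 4.5: (2.387,2.987) -> (5.398,6.331) [heading=48, draw]
RT 90: heading 48 -> 318
BK 7.3: (5.398,6.331) -> (-0.027,11.216) [heading=318, draw]
RT 120: heading 318 -> 198
BK 10.7: (-0.027,11.216) -> (10.149,14.522) [heading=198, draw]
Final: pos=(10.149,14.522), heading=198, 5 segment(s) drawn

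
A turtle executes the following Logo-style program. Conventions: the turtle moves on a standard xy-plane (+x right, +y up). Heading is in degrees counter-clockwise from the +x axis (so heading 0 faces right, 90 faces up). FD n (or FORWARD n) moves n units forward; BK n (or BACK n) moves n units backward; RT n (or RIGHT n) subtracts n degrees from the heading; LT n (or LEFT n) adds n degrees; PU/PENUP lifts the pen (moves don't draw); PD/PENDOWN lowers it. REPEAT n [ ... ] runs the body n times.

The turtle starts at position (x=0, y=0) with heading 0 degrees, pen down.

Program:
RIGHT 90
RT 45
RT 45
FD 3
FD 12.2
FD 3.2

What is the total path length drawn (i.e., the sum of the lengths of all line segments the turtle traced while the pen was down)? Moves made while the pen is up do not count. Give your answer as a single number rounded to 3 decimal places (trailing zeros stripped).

Answer: 18.4

Derivation:
Executing turtle program step by step:
Start: pos=(0,0), heading=0, pen down
RT 90: heading 0 -> 270
RT 45: heading 270 -> 225
RT 45: heading 225 -> 180
FD 3: (0,0) -> (-3,0) [heading=180, draw]
FD 12.2: (-3,0) -> (-15.2,0) [heading=180, draw]
FD 3.2: (-15.2,0) -> (-18.4,0) [heading=180, draw]
Final: pos=(-18.4,0), heading=180, 3 segment(s) drawn

Segment lengths:
  seg 1: (0,0) -> (-3,0), length = 3
  seg 2: (-3,0) -> (-15.2,0), length = 12.2
  seg 3: (-15.2,0) -> (-18.4,0), length = 3.2
Total = 18.4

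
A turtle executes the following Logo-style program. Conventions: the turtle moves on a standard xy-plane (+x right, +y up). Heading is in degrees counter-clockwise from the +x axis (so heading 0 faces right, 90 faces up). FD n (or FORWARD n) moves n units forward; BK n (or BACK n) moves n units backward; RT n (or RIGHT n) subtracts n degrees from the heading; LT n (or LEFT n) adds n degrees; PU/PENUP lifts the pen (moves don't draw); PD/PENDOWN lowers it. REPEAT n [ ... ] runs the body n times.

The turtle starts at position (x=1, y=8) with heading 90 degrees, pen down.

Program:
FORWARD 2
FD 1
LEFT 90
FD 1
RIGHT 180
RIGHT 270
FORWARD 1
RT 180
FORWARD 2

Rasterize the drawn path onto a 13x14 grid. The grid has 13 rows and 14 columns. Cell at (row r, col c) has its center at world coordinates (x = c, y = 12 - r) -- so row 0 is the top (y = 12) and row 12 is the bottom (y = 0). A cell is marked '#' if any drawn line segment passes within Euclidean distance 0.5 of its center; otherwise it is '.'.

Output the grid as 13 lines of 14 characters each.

Answer: #.............
##............
##............
.#............
.#............
..............
..............
..............
..............
..............
..............
..............
..............

Derivation:
Segment 0: (1,8) -> (1,10)
Segment 1: (1,10) -> (1,11)
Segment 2: (1,11) -> (0,11)
Segment 3: (0,11) -> (0,12)
Segment 4: (0,12) -> (0,10)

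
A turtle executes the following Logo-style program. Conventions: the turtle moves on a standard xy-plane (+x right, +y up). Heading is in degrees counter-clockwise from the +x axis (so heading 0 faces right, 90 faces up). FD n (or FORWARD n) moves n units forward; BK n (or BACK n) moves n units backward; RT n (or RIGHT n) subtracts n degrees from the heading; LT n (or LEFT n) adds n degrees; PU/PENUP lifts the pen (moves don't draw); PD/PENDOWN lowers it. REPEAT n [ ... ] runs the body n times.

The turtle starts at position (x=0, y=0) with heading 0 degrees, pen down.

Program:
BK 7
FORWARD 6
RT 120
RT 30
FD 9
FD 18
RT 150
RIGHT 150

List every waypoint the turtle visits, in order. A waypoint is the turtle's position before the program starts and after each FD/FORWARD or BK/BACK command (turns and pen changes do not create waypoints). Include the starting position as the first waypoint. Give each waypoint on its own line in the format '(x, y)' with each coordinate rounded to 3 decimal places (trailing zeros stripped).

Answer: (0, 0)
(-7, 0)
(-1, 0)
(-8.794, -4.5)
(-24.383, -13.5)

Derivation:
Executing turtle program step by step:
Start: pos=(0,0), heading=0, pen down
BK 7: (0,0) -> (-7,0) [heading=0, draw]
FD 6: (-7,0) -> (-1,0) [heading=0, draw]
RT 120: heading 0 -> 240
RT 30: heading 240 -> 210
FD 9: (-1,0) -> (-8.794,-4.5) [heading=210, draw]
FD 18: (-8.794,-4.5) -> (-24.383,-13.5) [heading=210, draw]
RT 150: heading 210 -> 60
RT 150: heading 60 -> 270
Final: pos=(-24.383,-13.5), heading=270, 4 segment(s) drawn
Waypoints (5 total):
(0, 0)
(-7, 0)
(-1, 0)
(-8.794, -4.5)
(-24.383, -13.5)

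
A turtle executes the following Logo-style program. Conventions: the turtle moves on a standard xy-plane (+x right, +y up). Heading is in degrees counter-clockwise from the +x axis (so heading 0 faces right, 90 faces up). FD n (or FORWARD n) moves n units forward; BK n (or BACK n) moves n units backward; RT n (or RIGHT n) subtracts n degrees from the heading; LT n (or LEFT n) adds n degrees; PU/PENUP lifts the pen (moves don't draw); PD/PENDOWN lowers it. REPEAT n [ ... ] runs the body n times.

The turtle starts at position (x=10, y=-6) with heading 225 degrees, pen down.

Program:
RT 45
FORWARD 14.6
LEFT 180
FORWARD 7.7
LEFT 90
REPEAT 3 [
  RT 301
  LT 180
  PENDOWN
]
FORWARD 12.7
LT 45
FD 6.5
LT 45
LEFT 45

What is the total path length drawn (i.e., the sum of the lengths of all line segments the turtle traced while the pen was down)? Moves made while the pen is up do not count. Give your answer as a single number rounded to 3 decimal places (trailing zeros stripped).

Answer: 41.5

Derivation:
Executing turtle program step by step:
Start: pos=(10,-6), heading=225, pen down
RT 45: heading 225 -> 180
FD 14.6: (10,-6) -> (-4.6,-6) [heading=180, draw]
LT 180: heading 180 -> 0
FD 7.7: (-4.6,-6) -> (3.1,-6) [heading=0, draw]
LT 90: heading 0 -> 90
REPEAT 3 [
  -- iteration 1/3 --
  RT 301: heading 90 -> 149
  LT 180: heading 149 -> 329
  PD: pen down
  -- iteration 2/3 --
  RT 301: heading 329 -> 28
  LT 180: heading 28 -> 208
  PD: pen down
  -- iteration 3/3 --
  RT 301: heading 208 -> 267
  LT 180: heading 267 -> 87
  PD: pen down
]
FD 12.7: (3.1,-6) -> (3.765,6.683) [heading=87, draw]
LT 45: heading 87 -> 132
FD 6.5: (3.765,6.683) -> (-0.585,11.513) [heading=132, draw]
LT 45: heading 132 -> 177
LT 45: heading 177 -> 222
Final: pos=(-0.585,11.513), heading=222, 4 segment(s) drawn

Segment lengths:
  seg 1: (10,-6) -> (-4.6,-6), length = 14.6
  seg 2: (-4.6,-6) -> (3.1,-6), length = 7.7
  seg 3: (3.1,-6) -> (3.765,6.683), length = 12.7
  seg 4: (3.765,6.683) -> (-0.585,11.513), length = 6.5
Total = 41.5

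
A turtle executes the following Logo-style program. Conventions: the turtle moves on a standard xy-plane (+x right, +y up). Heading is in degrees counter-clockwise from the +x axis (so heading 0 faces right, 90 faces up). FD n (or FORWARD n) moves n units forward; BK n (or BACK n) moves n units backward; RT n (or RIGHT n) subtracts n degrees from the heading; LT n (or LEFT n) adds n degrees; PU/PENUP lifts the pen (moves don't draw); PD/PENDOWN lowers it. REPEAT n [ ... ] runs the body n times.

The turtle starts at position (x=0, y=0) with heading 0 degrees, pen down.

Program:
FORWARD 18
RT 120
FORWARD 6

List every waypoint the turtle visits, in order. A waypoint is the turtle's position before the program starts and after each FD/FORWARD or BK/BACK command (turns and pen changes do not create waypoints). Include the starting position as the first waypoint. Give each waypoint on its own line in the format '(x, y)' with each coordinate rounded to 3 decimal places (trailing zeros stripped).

Answer: (0, 0)
(18, 0)
(15, -5.196)

Derivation:
Executing turtle program step by step:
Start: pos=(0,0), heading=0, pen down
FD 18: (0,0) -> (18,0) [heading=0, draw]
RT 120: heading 0 -> 240
FD 6: (18,0) -> (15,-5.196) [heading=240, draw]
Final: pos=(15,-5.196), heading=240, 2 segment(s) drawn
Waypoints (3 total):
(0, 0)
(18, 0)
(15, -5.196)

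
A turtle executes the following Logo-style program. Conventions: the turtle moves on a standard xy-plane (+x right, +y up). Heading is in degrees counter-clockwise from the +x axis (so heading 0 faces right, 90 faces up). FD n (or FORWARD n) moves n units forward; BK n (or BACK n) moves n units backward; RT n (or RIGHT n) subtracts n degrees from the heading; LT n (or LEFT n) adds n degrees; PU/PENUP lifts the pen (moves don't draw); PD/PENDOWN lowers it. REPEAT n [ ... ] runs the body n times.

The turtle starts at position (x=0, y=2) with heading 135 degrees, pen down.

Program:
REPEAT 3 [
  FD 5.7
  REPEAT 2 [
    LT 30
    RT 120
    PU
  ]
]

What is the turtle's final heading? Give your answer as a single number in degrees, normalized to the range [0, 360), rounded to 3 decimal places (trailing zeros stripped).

Executing turtle program step by step:
Start: pos=(0,2), heading=135, pen down
REPEAT 3 [
  -- iteration 1/3 --
  FD 5.7: (0,2) -> (-4.031,6.031) [heading=135, draw]
  REPEAT 2 [
    -- iteration 1/2 --
    LT 30: heading 135 -> 165
    RT 120: heading 165 -> 45
    PU: pen up
    -- iteration 2/2 --
    LT 30: heading 45 -> 75
    RT 120: heading 75 -> 315
    PU: pen up
  ]
  -- iteration 2/3 --
  FD 5.7: (-4.031,6.031) -> (0,2) [heading=315, move]
  REPEAT 2 [
    -- iteration 1/2 --
    LT 30: heading 315 -> 345
    RT 120: heading 345 -> 225
    PU: pen up
    -- iteration 2/2 --
    LT 30: heading 225 -> 255
    RT 120: heading 255 -> 135
    PU: pen up
  ]
  -- iteration 3/3 --
  FD 5.7: (0,2) -> (-4.031,6.031) [heading=135, move]
  REPEAT 2 [
    -- iteration 1/2 --
    LT 30: heading 135 -> 165
    RT 120: heading 165 -> 45
    PU: pen up
    -- iteration 2/2 --
    LT 30: heading 45 -> 75
    RT 120: heading 75 -> 315
    PU: pen up
  ]
]
Final: pos=(-4.031,6.031), heading=315, 1 segment(s) drawn

Answer: 315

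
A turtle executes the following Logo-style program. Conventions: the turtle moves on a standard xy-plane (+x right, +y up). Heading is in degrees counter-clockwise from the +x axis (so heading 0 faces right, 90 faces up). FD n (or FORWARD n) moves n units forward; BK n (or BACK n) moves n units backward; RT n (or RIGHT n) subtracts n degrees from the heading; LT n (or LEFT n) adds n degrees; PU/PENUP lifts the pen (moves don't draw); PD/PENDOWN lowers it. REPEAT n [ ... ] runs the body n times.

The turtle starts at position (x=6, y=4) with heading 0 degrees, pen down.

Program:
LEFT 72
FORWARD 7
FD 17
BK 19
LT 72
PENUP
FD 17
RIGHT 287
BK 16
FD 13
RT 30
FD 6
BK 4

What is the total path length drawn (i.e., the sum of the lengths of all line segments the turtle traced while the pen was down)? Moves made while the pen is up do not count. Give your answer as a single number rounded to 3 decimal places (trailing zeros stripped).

Answer: 43

Derivation:
Executing turtle program step by step:
Start: pos=(6,4), heading=0, pen down
LT 72: heading 0 -> 72
FD 7: (6,4) -> (8.163,10.657) [heading=72, draw]
FD 17: (8.163,10.657) -> (13.416,26.825) [heading=72, draw]
BK 19: (13.416,26.825) -> (7.545,8.755) [heading=72, draw]
LT 72: heading 72 -> 144
PU: pen up
FD 17: (7.545,8.755) -> (-6.208,18.748) [heading=144, move]
RT 287: heading 144 -> 217
BK 16: (-6.208,18.748) -> (6.57,28.377) [heading=217, move]
FD 13: (6.57,28.377) -> (-3.812,20.553) [heading=217, move]
RT 30: heading 217 -> 187
FD 6: (-3.812,20.553) -> (-9.768,19.822) [heading=187, move]
BK 4: (-9.768,19.822) -> (-5.797,20.309) [heading=187, move]
Final: pos=(-5.797,20.309), heading=187, 3 segment(s) drawn

Segment lengths:
  seg 1: (6,4) -> (8.163,10.657), length = 7
  seg 2: (8.163,10.657) -> (13.416,26.825), length = 17
  seg 3: (13.416,26.825) -> (7.545,8.755), length = 19
Total = 43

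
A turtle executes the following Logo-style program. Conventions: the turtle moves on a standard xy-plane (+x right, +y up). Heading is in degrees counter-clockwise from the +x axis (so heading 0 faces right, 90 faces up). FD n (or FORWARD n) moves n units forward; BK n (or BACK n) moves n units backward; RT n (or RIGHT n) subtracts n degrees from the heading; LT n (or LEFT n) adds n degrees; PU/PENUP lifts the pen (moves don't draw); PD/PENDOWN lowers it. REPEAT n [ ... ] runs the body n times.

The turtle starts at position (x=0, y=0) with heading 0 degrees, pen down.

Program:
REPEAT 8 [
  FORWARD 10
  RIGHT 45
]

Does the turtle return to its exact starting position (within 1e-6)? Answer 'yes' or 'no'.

Answer: yes

Derivation:
Executing turtle program step by step:
Start: pos=(0,0), heading=0, pen down
REPEAT 8 [
  -- iteration 1/8 --
  FD 10: (0,0) -> (10,0) [heading=0, draw]
  RT 45: heading 0 -> 315
  -- iteration 2/8 --
  FD 10: (10,0) -> (17.071,-7.071) [heading=315, draw]
  RT 45: heading 315 -> 270
  -- iteration 3/8 --
  FD 10: (17.071,-7.071) -> (17.071,-17.071) [heading=270, draw]
  RT 45: heading 270 -> 225
  -- iteration 4/8 --
  FD 10: (17.071,-17.071) -> (10,-24.142) [heading=225, draw]
  RT 45: heading 225 -> 180
  -- iteration 5/8 --
  FD 10: (10,-24.142) -> (0,-24.142) [heading=180, draw]
  RT 45: heading 180 -> 135
  -- iteration 6/8 --
  FD 10: (0,-24.142) -> (-7.071,-17.071) [heading=135, draw]
  RT 45: heading 135 -> 90
  -- iteration 7/8 --
  FD 10: (-7.071,-17.071) -> (-7.071,-7.071) [heading=90, draw]
  RT 45: heading 90 -> 45
  -- iteration 8/8 --
  FD 10: (-7.071,-7.071) -> (0,0) [heading=45, draw]
  RT 45: heading 45 -> 0
]
Final: pos=(0,0), heading=0, 8 segment(s) drawn

Start position: (0, 0)
Final position: (0, 0)
Distance = 0; < 1e-6 -> CLOSED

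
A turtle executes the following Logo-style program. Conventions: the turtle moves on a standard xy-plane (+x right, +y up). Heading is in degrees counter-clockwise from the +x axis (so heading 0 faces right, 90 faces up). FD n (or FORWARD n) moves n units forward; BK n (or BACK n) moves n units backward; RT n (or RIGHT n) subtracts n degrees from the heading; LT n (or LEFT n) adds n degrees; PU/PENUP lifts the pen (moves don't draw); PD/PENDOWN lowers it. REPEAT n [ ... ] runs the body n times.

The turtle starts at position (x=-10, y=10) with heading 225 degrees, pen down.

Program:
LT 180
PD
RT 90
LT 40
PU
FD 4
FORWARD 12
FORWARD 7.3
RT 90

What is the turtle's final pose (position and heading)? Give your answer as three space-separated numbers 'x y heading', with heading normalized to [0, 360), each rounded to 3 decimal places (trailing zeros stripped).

Executing turtle program step by step:
Start: pos=(-10,10), heading=225, pen down
LT 180: heading 225 -> 45
PD: pen down
RT 90: heading 45 -> 315
LT 40: heading 315 -> 355
PU: pen up
FD 4: (-10,10) -> (-6.015,9.651) [heading=355, move]
FD 12: (-6.015,9.651) -> (5.939,8.606) [heading=355, move]
FD 7.3: (5.939,8.606) -> (13.211,7.969) [heading=355, move]
RT 90: heading 355 -> 265
Final: pos=(13.211,7.969), heading=265, 0 segment(s) drawn

Answer: 13.211 7.969 265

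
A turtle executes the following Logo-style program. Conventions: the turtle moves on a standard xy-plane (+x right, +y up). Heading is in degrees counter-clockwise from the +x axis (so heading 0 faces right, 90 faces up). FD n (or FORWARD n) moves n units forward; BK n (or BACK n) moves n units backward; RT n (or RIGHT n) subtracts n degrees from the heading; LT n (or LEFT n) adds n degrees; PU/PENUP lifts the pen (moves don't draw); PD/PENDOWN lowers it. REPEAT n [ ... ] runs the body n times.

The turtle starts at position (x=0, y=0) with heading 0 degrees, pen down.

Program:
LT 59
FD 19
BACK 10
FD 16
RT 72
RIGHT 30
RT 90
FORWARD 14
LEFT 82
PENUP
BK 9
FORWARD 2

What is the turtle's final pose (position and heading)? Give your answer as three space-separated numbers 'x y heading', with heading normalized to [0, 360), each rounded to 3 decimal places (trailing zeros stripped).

Executing turtle program step by step:
Start: pos=(0,0), heading=0, pen down
LT 59: heading 0 -> 59
FD 19: (0,0) -> (9.786,16.286) [heading=59, draw]
BK 10: (9.786,16.286) -> (4.635,7.715) [heading=59, draw]
FD 16: (4.635,7.715) -> (12.876,21.429) [heading=59, draw]
RT 72: heading 59 -> 347
RT 30: heading 347 -> 317
RT 90: heading 317 -> 227
FD 14: (12.876,21.429) -> (3.328,11.19) [heading=227, draw]
LT 82: heading 227 -> 309
PU: pen up
BK 9: (3.328,11.19) -> (-2.336,18.185) [heading=309, move]
FD 2: (-2.336,18.185) -> (-1.077,16.63) [heading=309, move]
Final: pos=(-1.077,16.63), heading=309, 4 segment(s) drawn

Answer: -1.077 16.63 309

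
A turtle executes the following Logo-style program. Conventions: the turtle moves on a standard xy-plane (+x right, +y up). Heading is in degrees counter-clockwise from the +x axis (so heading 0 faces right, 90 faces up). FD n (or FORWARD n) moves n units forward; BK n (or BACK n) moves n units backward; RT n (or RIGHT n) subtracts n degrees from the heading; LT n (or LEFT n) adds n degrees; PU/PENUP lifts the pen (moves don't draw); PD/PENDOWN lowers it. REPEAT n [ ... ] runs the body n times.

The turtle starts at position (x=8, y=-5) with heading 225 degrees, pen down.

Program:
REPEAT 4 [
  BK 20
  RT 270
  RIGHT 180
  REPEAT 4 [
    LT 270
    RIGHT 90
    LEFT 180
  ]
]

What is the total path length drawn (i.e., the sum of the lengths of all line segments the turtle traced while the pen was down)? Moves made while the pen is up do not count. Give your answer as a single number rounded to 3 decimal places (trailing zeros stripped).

Executing turtle program step by step:
Start: pos=(8,-5), heading=225, pen down
REPEAT 4 [
  -- iteration 1/4 --
  BK 20: (8,-5) -> (22.142,9.142) [heading=225, draw]
  RT 270: heading 225 -> 315
  RT 180: heading 315 -> 135
  REPEAT 4 [
    -- iteration 1/4 --
    LT 270: heading 135 -> 45
    RT 90: heading 45 -> 315
    LT 180: heading 315 -> 135
    -- iteration 2/4 --
    LT 270: heading 135 -> 45
    RT 90: heading 45 -> 315
    LT 180: heading 315 -> 135
    -- iteration 3/4 --
    LT 270: heading 135 -> 45
    RT 90: heading 45 -> 315
    LT 180: heading 315 -> 135
    -- iteration 4/4 --
    LT 270: heading 135 -> 45
    RT 90: heading 45 -> 315
    LT 180: heading 315 -> 135
  ]
  -- iteration 2/4 --
  BK 20: (22.142,9.142) -> (36.284,-5) [heading=135, draw]
  RT 270: heading 135 -> 225
  RT 180: heading 225 -> 45
  REPEAT 4 [
    -- iteration 1/4 --
    LT 270: heading 45 -> 315
    RT 90: heading 315 -> 225
    LT 180: heading 225 -> 45
    -- iteration 2/4 --
    LT 270: heading 45 -> 315
    RT 90: heading 315 -> 225
    LT 180: heading 225 -> 45
    -- iteration 3/4 --
    LT 270: heading 45 -> 315
    RT 90: heading 315 -> 225
    LT 180: heading 225 -> 45
    -- iteration 4/4 --
    LT 270: heading 45 -> 315
    RT 90: heading 315 -> 225
    LT 180: heading 225 -> 45
  ]
  -- iteration 3/4 --
  BK 20: (36.284,-5) -> (22.142,-19.142) [heading=45, draw]
  RT 270: heading 45 -> 135
  RT 180: heading 135 -> 315
  REPEAT 4 [
    -- iteration 1/4 --
    LT 270: heading 315 -> 225
    RT 90: heading 225 -> 135
    LT 180: heading 135 -> 315
    -- iteration 2/4 --
    LT 270: heading 315 -> 225
    RT 90: heading 225 -> 135
    LT 180: heading 135 -> 315
    -- iteration 3/4 --
    LT 270: heading 315 -> 225
    RT 90: heading 225 -> 135
    LT 180: heading 135 -> 315
    -- iteration 4/4 --
    LT 270: heading 315 -> 225
    RT 90: heading 225 -> 135
    LT 180: heading 135 -> 315
  ]
  -- iteration 4/4 --
  BK 20: (22.142,-19.142) -> (8,-5) [heading=315, draw]
  RT 270: heading 315 -> 45
  RT 180: heading 45 -> 225
  REPEAT 4 [
    -- iteration 1/4 --
    LT 270: heading 225 -> 135
    RT 90: heading 135 -> 45
    LT 180: heading 45 -> 225
    -- iteration 2/4 --
    LT 270: heading 225 -> 135
    RT 90: heading 135 -> 45
    LT 180: heading 45 -> 225
    -- iteration 3/4 --
    LT 270: heading 225 -> 135
    RT 90: heading 135 -> 45
    LT 180: heading 45 -> 225
    -- iteration 4/4 --
    LT 270: heading 225 -> 135
    RT 90: heading 135 -> 45
    LT 180: heading 45 -> 225
  ]
]
Final: pos=(8,-5), heading=225, 4 segment(s) drawn

Segment lengths:
  seg 1: (8,-5) -> (22.142,9.142), length = 20
  seg 2: (22.142,9.142) -> (36.284,-5), length = 20
  seg 3: (36.284,-5) -> (22.142,-19.142), length = 20
  seg 4: (22.142,-19.142) -> (8,-5), length = 20
Total = 80

Answer: 80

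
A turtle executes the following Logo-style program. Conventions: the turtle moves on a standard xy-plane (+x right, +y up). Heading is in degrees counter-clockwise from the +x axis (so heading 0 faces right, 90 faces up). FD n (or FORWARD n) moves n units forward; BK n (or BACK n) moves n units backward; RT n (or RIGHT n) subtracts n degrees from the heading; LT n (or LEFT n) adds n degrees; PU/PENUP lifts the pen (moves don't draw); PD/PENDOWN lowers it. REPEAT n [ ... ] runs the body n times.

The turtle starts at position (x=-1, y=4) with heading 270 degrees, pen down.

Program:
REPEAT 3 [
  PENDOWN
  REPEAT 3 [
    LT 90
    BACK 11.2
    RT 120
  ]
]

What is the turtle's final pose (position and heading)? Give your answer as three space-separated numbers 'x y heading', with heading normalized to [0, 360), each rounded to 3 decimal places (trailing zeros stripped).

Executing turtle program step by step:
Start: pos=(-1,4), heading=270, pen down
REPEAT 3 [
  -- iteration 1/3 --
  PD: pen down
  REPEAT 3 [
    -- iteration 1/3 --
    LT 90: heading 270 -> 0
    BK 11.2: (-1,4) -> (-12.2,4) [heading=0, draw]
    RT 120: heading 0 -> 240
    -- iteration 2/3 --
    LT 90: heading 240 -> 330
    BK 11.2: (-12.2,4) -> (-21.899,9.6) [heading=330, draw]
    RT 120: heading 330 -> 210
    -- iteration 3/3 --
    LT 90: heading 210 -> 300
    BK 11.2: (-21.899,9.6) -> (-27.499,19.299) [heading=300, draw]
    RT 120: heading 300 -> 180
  ]
  -- iteration 2/3 --
  PD: pen down
  REPEAT 3 [
    -- iteration 1/3 --
    LT 90: heading 180 -> 270
    BK 11.2: (-27.499,19.299) -> (-27.499,30.499) [heading=270, draw]
    RT 120: heading 270 -> 150
    -- iteration 2/3 --
    LT 90: heading 150 -> 240
    BK 11.2: (-27.499,30.499) -> (-21.899,40.199) [heading=240, draw]
    RT 120: heading 240 -> 120
    -- iteration 3/3 --
    LT 90: heading 120 -> 210
    BK 11.2: (-21.899,40.199) -> (-12.2,45.799) [heading=210, draw]
    RT 120: heading 210 -> 90
  ]
  -- iteration 3/3 --
  PD: pen down
  REPEAT 3 [
    -- iteration 1/3 --
    LT 90: heading 90 -> 180
    BK 11.2: (-12.2,45.799) -> (-1,45.799) [heading=180, draw]
    RT 120: heading 180 -> 60
    -- iteration 2/3 --
    LT 90: heading 60 -> 150
    BK 11.2: (-1,45.799) -> (8.699,40.199) [heading=150, draw]
    RT 120: heading 150 -> 30
    -- iteration 3/3 --
    LT 90: heading 30 -> 120
    BK 11.2: (8.699,40.199) -> (14.299,30.499) [heading=120, draw]
    RT 120: heading 120 -> 0
  ]
]
Final: pos=(14.299,30.499), heading=0, 9 segment(s) drawn

Answer: 14.299 30.499 0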